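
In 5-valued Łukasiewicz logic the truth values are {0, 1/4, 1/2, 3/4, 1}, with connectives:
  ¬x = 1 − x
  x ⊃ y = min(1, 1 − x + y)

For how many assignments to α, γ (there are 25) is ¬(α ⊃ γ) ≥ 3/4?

3

value 1: 1 assignment (counts)
value 3/4: 2 assignments (counts)
value 1/2: 3 assignments
value 1/4: 4 assignments
value 0: 15 assignments
So 3 of the 25 assignments meet the threshold.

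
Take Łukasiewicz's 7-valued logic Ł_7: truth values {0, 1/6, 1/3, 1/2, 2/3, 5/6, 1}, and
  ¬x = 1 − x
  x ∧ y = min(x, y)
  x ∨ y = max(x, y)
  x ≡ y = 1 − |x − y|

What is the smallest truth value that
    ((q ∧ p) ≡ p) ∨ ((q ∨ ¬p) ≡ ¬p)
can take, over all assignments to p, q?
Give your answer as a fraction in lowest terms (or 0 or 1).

1/2

Take p = 1, q = 1/2:
q ∧ p = 1/2 ∧ 1 = 1/2
(q ∧ p) ≡ p = 1/2 ≡ 1 = 1/2
¬p = ¬1 = 0
q ∨ ¬p = 1/2 ∨ 0 = 1/2
¬p = ¬1 = 0
(q ∨ ¬p) ≡ ¬p = 1/2 ≡ 0 = 1/2
((q ∧ p) ≡ p) ∨ ((q ∨ ¬p) ≡ ¬p) = 1/2 ∨ 1/2 = 1/2
No assignment yields a value below 1/2, so this is the minimum.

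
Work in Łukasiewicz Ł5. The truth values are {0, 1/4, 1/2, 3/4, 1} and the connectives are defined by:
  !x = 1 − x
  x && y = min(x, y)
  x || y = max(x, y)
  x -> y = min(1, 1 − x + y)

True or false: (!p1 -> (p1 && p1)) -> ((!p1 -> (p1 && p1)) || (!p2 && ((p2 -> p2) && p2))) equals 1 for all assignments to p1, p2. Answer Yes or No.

At p1 = 3/4, p2 = 1/2, for instance:
!p1 = !3/4 = 1/4
p1 && p1 = 3/4 && 3/4 = 3/4
!p1 -> (p1 && p1) = 1/4 -> 3/4 = 1
!p2 = !1/2 = 1/2
p2 -> p2 = 1/2 -> 1/2 = 1
(p2 -> p2) && p2 = 1 && 1/2 = 1/2
!p2 && ((p2 -> p2) && p2) = 1/2 && 1/2 = 1/2
(!p1 -> (p1 && p1)) || (!p2 && ((p2 -> p2) && p2)) = 1 || 1/2 = 1
(!p1 -> (p1 && p1)) -> ((!p1 -> (p1 && p1)) || (!p2 && ((p2 -> p2) && p2))) = 1 -> 1 = 1
and checking the remaining 24 assignments likewise gives ≥ 1 in every case.

Yes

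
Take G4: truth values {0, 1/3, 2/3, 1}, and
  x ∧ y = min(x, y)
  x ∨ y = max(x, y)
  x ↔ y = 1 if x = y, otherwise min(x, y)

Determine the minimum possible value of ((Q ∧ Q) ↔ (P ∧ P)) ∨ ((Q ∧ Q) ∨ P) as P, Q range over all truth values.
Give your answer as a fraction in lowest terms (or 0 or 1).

Take P = 0, Q = 1/3:
Q ∧ Q = 1/3 ∧ 1/3 = 1/3
P ∧ P = 0 ∧ 0 = 0
(Q ∧ Q) ↔ (P ∧ P) = 1/3 ↔ 0 = 0
Q ∧ Q = 1/3 ∧ 1/3 = 1/3
(Q ∧ Q) ∨ P = 1/3 ∨ 0 = 1/3
((Q ∧ Q) ↔ (P ∧ P)) ∨ ((Q ∧ Q) ∨ P) = 0 ∨ 1/3 = 1/3
No assignment yields a value below 1/3, so this is the minimum.

1/3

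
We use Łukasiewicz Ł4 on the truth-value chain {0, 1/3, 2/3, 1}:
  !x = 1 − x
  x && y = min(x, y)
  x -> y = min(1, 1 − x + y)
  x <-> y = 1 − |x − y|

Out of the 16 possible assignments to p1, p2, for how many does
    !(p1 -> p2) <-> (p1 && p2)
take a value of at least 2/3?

p1 = 0, p2 = 0 ↦ 1  ≥
p1 = 0, p2 = 1/3 ↦ 1  ≥
p1 = 0, p2 = 2/3 ↦ 1  ≥
p1 = 0, p2 = 1 ↦ 1  ≥
p1 = 1/3, p2 = 0 ↦ 2/3  ≥
p1 = 1/3, p2 = 1/3 ↦ 2/3  ≥
p1 = 1/3, p2 = 2/3 ↦ 2/3  ≥
p1 = 1/3, p2 = 1 ↦ 2/3  ≥
p1 = 2/3, p2 = 0 ↦ 1/3  <
p1 = 2/3, p2 = 1/3 ↦ 1  ≥
p1 = 2/3, p2 = 2/3 ↦ 1/3  <
p1 = 2/3, p2 = 1 ↦ 1/3  <
p1 = 1, p2 = 0 ↦ 0  <
p1 = 1, p2 = 1/3 ↦ 2/3  ≥
p1 = 1, p2 = 2/3 ↦ 2/3  ≥
p1 = 1, p2 = 1 ↦ 0  <
So 11 of the 16 assignments meet the threshold.

11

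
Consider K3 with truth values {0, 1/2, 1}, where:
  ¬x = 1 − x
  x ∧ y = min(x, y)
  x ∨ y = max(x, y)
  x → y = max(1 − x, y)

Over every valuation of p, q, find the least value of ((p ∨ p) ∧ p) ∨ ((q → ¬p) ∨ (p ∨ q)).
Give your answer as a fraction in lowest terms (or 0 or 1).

Take p = 1/2, q = 1/2:
p ∨ p = 1/2 ∨ 1/2 = 1/2
(p ∨ p) ∧ p = 1/2 ∧ 1/2 = 1/2
¬p = ¬1/2 = 1/2
q → ¬p = 1/2 → 1/2 = 1/2
p ∨ q = 1/2 ∨ 1/2 = 1/2
(q → ¬p) ∨ (p ∨ q) = 1/2 ∨ 1/2 = 1/2
((p ∨ p) ∧ p) ∨ ((q → ¬p) ∨ (p ∨ q)) = 1/2 ∨ 1/2 = 1/2
No assignment yields a value below 1/2, so this is the minimum.

1/2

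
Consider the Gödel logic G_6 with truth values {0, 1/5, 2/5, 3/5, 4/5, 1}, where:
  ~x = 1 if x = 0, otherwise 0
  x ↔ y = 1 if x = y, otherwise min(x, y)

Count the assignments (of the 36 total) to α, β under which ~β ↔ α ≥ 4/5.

value 1: 6 assignments (counts)
value 4/5: 1 assignment (counts)
value 3/5: 1 assignment
value 2/5: 1 assignment
value 1/5: 1 assignment
value 0: 26 assignments
So 7 of the 36 assignments meet the threshold.

7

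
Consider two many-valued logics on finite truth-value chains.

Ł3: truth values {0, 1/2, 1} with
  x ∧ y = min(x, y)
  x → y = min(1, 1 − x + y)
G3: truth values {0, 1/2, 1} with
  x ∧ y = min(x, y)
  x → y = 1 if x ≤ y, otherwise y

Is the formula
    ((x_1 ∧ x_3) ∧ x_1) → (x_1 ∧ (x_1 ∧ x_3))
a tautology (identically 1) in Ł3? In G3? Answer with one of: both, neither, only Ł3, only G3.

both

In Ł3: every assignment gives 1 — tautology.
In G3: every assignment gives 1 — tautology.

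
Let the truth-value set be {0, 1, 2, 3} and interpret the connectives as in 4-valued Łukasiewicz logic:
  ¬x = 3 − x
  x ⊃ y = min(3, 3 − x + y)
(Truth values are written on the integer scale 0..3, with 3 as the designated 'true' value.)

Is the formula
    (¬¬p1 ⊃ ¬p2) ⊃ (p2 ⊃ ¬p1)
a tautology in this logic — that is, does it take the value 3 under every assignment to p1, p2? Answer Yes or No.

p1 = 0, p2 = 0 ↦ 3
p1 = 0, p2 = 1 ↦ 3
p1 = 0, p2 = 2 ↦ 3
p1 = 0, p2 = 3 ↦ 3
p1 = 1, p2 = 0 ↦ 3
p1 = 1, p2 = 1 ↦ 3
p1 = 1, p2 = 2 ↦ 3
p1 = 1, p2 = 3 ↦ 3
p1 = 2, p2 = 0 ↦ 3
p1 = 2, p2 = 1 ↦ 3
p1 = 2, p2 = 2 ↦ 3
p1 = 2, p2 = 3 ↦ 3
p1 = 3, p2 = 0 ↦ 3
p1 = 3, p2 = 1 ↦ 3
p1 = 3, p2 = 2 ↦ 3
p1 = 3, p2 = 3 ↦ 3
Every assignment gives a value ≥ 3.

Yes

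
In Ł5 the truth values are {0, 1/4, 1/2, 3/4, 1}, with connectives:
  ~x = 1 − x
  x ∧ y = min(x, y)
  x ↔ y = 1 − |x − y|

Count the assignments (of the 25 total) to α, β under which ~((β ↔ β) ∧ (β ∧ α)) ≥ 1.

value 1: 9 assignments (counts)
value 3/4: 7 assignments
value 1/2: 5 assignments
value 1/4: 3 assignments
value 0: 1 assignment
So 9 of the 25 assignments meet the threshold.

9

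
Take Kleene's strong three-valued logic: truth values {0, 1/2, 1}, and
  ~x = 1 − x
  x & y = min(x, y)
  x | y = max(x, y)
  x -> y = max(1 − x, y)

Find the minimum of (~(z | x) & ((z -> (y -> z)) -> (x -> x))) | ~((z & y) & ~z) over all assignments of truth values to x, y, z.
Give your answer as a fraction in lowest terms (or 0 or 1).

Take x = 0, y = 1/2, z = 1/2:
z | x = 1/2 | 0 = 1/2
~(z | x) = ~1/2 = 1/2
y -> z = 1/2 -> 1/2 = 1/2
z -> (y -> z) = 1/2 -> 1/2 = 1/2
x -> x = 0 -> 0 = 1
(z -> (y -> z)) -> (x -> x) = 1/2 -> 1 = 1
~(z | x) & ((z -> (y -> z)) -> (x -> x)) = 1/2 & 1 = 1/2
z & y = 1/2 & 1/2 = 1/2
~z = ~1/2 = 1/2
(z & y) & ~z = 1/2 & 1/2 = 1/2
~((z & y) & ~z) = ~1/2 = 1/2
(~(z | x) & ((z -> (y -> z)) -> (x -> x))) | ~((z & y) & ~z) = 1/2 | 1/2 = 1/2
No assignment yields a value below 1/2, so this is the minimum.

1/2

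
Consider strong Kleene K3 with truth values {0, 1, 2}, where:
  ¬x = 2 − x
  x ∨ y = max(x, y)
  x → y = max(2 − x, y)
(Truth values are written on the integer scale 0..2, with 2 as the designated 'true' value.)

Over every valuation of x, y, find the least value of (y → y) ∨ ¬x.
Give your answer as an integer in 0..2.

Take x = 1, y = 1:
y → y = 1 → 1 = 1
¬x = ¬1 = 1
(y → y) ∨ ¬x = 1 ∨ 1 = 1
No assignment yields a value below 1, so this is the minimum.

1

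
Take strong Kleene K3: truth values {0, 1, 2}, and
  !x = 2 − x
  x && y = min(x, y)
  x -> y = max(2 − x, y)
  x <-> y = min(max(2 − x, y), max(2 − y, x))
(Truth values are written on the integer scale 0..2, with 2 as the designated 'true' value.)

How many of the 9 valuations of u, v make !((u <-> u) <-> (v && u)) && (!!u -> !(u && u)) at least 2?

3

u = 0, v = 0 ↦ 2  ≥
u = 0, v = 1 ↦ 2  ≥
u = 0, v = 2 ↦ 2  ≥
u = 1, v = 0 ↦ 1  <
u = 1, v = 1 ↦ 1  <
u = 1, v = 2 ↦ 1  <
u = 2, v = 0 ↦ 0  <
u = 2, v = 1 ↦ 0  <
u = 2, v = 2 ↦ 0  <
So 3 of the 9 assignments meet the threshold.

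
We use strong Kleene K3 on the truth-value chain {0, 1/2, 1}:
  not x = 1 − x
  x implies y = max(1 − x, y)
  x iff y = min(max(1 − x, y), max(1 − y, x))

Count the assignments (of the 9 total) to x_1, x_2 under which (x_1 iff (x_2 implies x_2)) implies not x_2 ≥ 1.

4

x_1 = 0, x_2 = 0 ↦ 1  ≥
x_1 = 0, x_2 = 1/2 ↦ 1/2  <
x_1 = 0, x_2 = 1 ↦ 1  ≥
x_1 = 1/2, x_2 = 0 ↦ 1  ≥
x_1 = 1/2, x_2 = 1/2 ↦ 1/2  <
x_1 = 1/2, x_2 = 1 ↦ 1/2  <
x_1 = 1, x_2 = 0 ↦ 1  ≥
x_1 = 1, x_2 = 1/2 ↦ 1/2  <
x_1 = 1, x_2 = 1 ↦ 0  <
So 4 of the 9 assignments meet the threshold.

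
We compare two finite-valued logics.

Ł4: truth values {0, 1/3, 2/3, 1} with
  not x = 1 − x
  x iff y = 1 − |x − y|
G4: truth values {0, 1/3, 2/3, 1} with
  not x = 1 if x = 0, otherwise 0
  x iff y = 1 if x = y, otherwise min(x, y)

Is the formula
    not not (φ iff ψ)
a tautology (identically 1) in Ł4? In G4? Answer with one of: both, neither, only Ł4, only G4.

In Ł4: at φ = 0, ψ = 1/3 the value is 2/3 — not a tautology.
In G4: at φ = 0, ψ = 1/3 the value is 0 — not a tautology.

neither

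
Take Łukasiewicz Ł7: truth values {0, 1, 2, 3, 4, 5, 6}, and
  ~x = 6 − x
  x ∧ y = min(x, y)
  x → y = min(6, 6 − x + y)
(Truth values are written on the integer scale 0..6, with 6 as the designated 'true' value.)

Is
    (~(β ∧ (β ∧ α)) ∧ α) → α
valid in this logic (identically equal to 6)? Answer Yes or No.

At α = 4, β = 2, for instance:
β ∧ α = 2 ∧ 4 = 2
β ∧ (β ∧ α) = 2 ∧ 2 = 2
~(β ∧ (β ∧ α)) = ~2 = 4
~(β ∧ (β ∧ α)) ∧ α = 4 ∧ 4 = 4
(~(β ∧ (β ∧ α)) ∧ α) → α = 4 → 4 = 6
and checking the remaining 48 assignments likewise gives ≥ 6 in every case.

Yes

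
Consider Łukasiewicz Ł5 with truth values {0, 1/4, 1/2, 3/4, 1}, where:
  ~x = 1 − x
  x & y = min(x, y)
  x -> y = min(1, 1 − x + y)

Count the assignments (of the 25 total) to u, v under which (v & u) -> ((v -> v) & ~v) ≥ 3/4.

20

value 1: 18 assignments (counts)
value 3/4: 2 assignments (counts)
value 1/2: 3 assignments
value 1/4: 1 assignment
value 0: 1 assignment
So 20 of the 25 assignments meet the threshold.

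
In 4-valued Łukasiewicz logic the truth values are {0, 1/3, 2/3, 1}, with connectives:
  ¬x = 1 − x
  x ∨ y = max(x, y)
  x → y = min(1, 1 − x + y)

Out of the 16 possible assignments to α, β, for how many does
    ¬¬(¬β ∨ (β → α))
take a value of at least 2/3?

13

α = 0, β = 0 ↦ 1  ≥
α = 0, β = 1/3 ↦ 2/3  ≥
α = 0, β = 2/3 ↦ 1/3  <
α = 0, β = 1 ↦ 0  <
α = 1/3, β = 0 ↦ 1  ≥
α = 1/3, β = 1/3 ↦ 1  ≥
α = 1/3, β = 2/3 ↦ 2/3  ≥
α = 1/3, β = 1 ↦ 1/3  <
α = 2/3, β = 0 ↦ 1  ≥
α = 2/3, β = 1/3 ↦ 1  ≥
α = 2/3, β = 2/3 ↦ 1  ≥
α = 2/3, β = 1 ↦ 2/3  ≥
α = 1, β = 0 ↦ 1  ≥
α = 1, β = 1/3 ↦ 1  ≥
α = 1, β = 2/3 ↦ 1  ≥
α = 1, β = 1 ↦ 1  ≥
So 13 of the 16 assignments meet the threshold.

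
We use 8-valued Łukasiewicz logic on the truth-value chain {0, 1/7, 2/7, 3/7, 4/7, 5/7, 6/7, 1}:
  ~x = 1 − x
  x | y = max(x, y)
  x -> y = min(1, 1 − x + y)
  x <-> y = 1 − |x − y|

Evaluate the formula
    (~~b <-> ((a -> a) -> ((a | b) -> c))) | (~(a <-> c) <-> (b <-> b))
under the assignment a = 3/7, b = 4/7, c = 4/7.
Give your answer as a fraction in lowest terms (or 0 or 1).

~b = ~4/7 = 3/7
~~b = ~3/7 = 4/7
a -> a = 3/7 -> 3/7 = 1
a | b = 3/7 | 4/7 = 4/7
(a | b) -> c = 4/7 -> 4/7 = 1
(a -> a) -> ((a | b) -> c) = 1 -> 1 = 1
~~b <-> ((a -> a) -> ((a | b) -> c)) = 4/7 <-> 1 = 4/7
a <-> c = 3/7 <-> 4/7 = 6/7
~(a <-> c) = ~6/7 = 1/7
b <-> b = 4/7 <-> 4/7 = 1
~(a <-> c) <-> (b <-> b) = 1/7 <-> 1 = 1/7
(~~b <-> ((a -> a) -> ((a | b) -> c))) | (~(a <-> c) <-> (b <-> b)) = 4/7 | 1/7 = 4/7

4/7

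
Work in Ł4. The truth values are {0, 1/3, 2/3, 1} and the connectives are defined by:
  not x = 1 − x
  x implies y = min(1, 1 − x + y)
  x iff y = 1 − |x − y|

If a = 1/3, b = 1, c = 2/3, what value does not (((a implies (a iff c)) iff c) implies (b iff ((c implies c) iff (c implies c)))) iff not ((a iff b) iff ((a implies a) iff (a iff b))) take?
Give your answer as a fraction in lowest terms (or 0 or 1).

a iff c = 1/3 iff 2/3 = 2/3
a implies (a iff c) = 1/3 implies 2/3 = 1
(a implies (a iff c)) iff c = 1 iff 2/3 = 2/3
c implies c = 2/3 implies 2/3 = 1
c implies c = 2/3 implies 2/3 = 1
(c implies c) iff (c implies c) = 1 iff 1 = 1
b iff ((c implies c) iff (c implies c)) = 1 iff 1 = 1
((a implies (a iff c)) iff c) implies (b iff ((c implies c) iff (c implies c))) = 2/3 implies 1 = 1
not (((a implies (a iff c)) iff c) implies (b iff ((c implies c) iff (c implies c)))) = not 1 = 0
a iff b = 1/3 iff 1 = 1/3
a implies a = 1/3 implies 1/3 = 1
a iff b = 1/3 iff 1 = 1/3
(a implies a) iff (a iff b) = 1 iff 1/3 = 1/3
(a iff b) iff ((a implies a) iff (a iff b)) = 1/3 iff 1/3 = 1
not ((a iff b) iff ((a implies a) iff (a iff b))) = not 1 = 0
not (((a implies (a iff c)) iff c) implies (b iff ((c implies c) iff (c implies c)))) iff not ((a iff b) iff ((a implies a) iff (a iff b))) = 0 iff 0 = 1

1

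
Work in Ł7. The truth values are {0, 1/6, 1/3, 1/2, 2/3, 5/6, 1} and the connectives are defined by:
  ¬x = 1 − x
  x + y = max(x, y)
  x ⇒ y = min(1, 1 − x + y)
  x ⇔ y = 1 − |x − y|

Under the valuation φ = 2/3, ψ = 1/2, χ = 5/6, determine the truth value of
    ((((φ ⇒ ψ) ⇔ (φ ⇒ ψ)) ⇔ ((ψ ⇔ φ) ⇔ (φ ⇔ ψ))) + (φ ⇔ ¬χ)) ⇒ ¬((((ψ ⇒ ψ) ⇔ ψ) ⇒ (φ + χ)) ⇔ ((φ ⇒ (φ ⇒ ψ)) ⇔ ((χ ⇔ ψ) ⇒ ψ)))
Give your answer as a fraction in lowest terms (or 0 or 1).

φ ⇒ ψ = 2/3 ⇒ 1/2 = 5/6
φ ⇒ ψ = 2/3 ⇒ 1/2 = 5/6
(φ ⇒ ψ) ⇔ (φ ⇒ ψ) = 5/6 ⇔ 5/6 = 1
ψ ⇔ φ = 1/2 ⇔ 2/3 = 5/6
φ ⇔ ψ = 2/3 ⇔ 1/2 = 5/6
(ψ ⇔ φ) ⇔ (φ ⇔ ψ) = 5/6 ⇔ 5/6 = 1
((φ ⇒ ψ) ⇔ (φ ⇒ ψ)) ⇔ ((ψ ⇔ φ) ⇔ (φ ⇔ ψ)) = 1 ⇔ 1 = 1
¬χ = ¬5/6 = 1/6
φ ⇔ ¬χ = 2/3 ⇔ 1/6 = 1/2
(((φ ⇒ ψ) ⇔ (φ ⇒ ψ)) ⇔ ((ψ ⇔ φ) ⇔ (φ ⇔ ψ))) + (φ ⇔ ¬χ) = 1 + 1/2 = 1
ψ ⇒ ψ = 1/2 ⇒ 1/2 = 1
(ψ ⇒ ψ) ⇔ ψ = 1 ⇔ 1/2 = 1/2
φ + χ = 2/3 + 5/6 = 5/6
((ψ ⇒ ψ) ⇔ ψ) ⇒ (φ + χ) = 1/2 ⇒ 5/6 = 1
φ ⇒ ψ = 2/3 ⇒ 1/2 = 5/6
φ ⇒ (φ ⇒ ψ) = 2/3 ⇒ 5/6 = 1
χ ⇔ ψ = 5/6 ⇔ 1/2 = 2/3
(χ ⇔ ψ) ⇒ ψ = 2/3 ⇒ 1/2 = 5/6
(φ ⇒ (φ ⇒ ψ)) ⇔ ((χ ⇔ ψ) ⇒ ψ) = 1 ⇔ 5/6 = 5/6
(((ψ ⇒ ψ) ⇔ ψ) ⇒ (φ + χ)) ⇔ ((φ ⇒ (φ ⇒ ψ)) ⇔ ((χ ⇔ ψ) ⇒ ψ)) = 1 ⇔ 5/6 = 5/6
¬((((ψ ⇒ ψ) ⇔ ψ) ⇒ (φ + χ)) ⇔ ((φ ⇒ (φ ⇒ ψ)) ⇔ ((χ ⇔ ψ) ⇒ ψ))) = ¬5/6 = 1/6
((((φ ⇒ ψ) ⇔ (φ ⇒ ψ)) ⇔ ((ψ ⇔ φ) ⇔ (φ ⇔ ψ))) + (φ ⇔ ¬χ)) ⇒ ¬((((ψ ⇒ ψ) ⇔ ψ) ⇒ (φ + χ)) ⇔ ((φ ⇒ (φ ⇒ ψ)) ⇔ ((χ ⇔ ψ) ⇒ ψ))) = 1 ⇒ 1/6 = 1/6

1/6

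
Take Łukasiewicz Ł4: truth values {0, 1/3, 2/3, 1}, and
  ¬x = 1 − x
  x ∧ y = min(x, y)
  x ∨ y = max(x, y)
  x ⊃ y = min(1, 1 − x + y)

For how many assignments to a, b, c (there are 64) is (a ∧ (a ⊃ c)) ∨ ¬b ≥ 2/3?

42

value 1: 19 assignments (counts)
value 2/3: 23 assignments (counts)
value 1/3: 17 assignments
value 0: 5 assignments
So 42 of the 64 assignments meet the threshold.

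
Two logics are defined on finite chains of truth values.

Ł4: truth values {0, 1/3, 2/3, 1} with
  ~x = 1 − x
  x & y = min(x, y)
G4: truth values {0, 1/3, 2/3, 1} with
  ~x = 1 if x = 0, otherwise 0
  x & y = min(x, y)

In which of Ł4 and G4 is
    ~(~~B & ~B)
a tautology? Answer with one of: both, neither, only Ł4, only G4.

In Ł4: at B = 1/3 the value is 2/3 — not a tautology.
In G4: every assignment gives 1 — tautology.

only G4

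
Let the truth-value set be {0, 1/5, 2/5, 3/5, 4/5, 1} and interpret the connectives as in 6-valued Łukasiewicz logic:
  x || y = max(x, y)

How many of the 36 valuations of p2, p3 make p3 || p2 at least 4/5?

20

value 1: 11 assignments (counts)
value 4/5: 9 assignments (counts)
value 3/5: 7 assignments
value 2/5: 5 assignments
value 1/5: 3 assignments
value 0: 1 assignment
So 20 of the 36 assignments meet the threshold.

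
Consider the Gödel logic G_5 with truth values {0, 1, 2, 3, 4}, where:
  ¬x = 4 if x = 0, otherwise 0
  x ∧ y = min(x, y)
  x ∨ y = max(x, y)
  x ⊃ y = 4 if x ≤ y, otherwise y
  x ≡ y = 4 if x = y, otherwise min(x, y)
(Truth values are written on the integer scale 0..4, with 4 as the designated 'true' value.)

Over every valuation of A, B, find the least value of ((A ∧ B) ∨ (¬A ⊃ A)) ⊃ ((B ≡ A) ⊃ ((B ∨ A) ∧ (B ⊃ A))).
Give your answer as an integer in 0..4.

1

Take A = 1, B = 1:
A ∧ B = 1 ∧ 1 = 1
¬A = ¬1 = 0
¬A ⊃ A = 0 ⊃ 1 = 4
(A ∧ B) ∨ (¬A ⊃ A) = 1 ∨ 4 = 4
B ≡ A = 1 ≡ 1 = 4
B ∨ A = 1 ∨ 1 = 1
B ⊃ A = 1 ⊃ 1 = 4
(B ∨ A) ∧ (B ⊃ A) = 1 ∧ 4 = 1
(B ≡ A) ⊃ ((B ∨ A) ∧ (B ⊃ A)) = 4 ⊃ 1 = 1
((A ∧ B) ∨ (¬A ⊃ A)) ⊃ ((B ≡ A) ⊃ ((B ∨ A) ∧ (B ⊃ A))) = 4 ⊃ 1 = 1
No assignment yields a value below 1, so this is the minimum.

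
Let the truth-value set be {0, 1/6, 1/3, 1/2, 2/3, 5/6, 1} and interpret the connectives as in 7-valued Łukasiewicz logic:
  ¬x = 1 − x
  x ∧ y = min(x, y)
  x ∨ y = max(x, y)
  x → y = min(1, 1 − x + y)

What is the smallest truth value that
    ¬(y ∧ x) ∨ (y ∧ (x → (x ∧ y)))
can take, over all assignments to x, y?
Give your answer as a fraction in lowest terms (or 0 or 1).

Take x = 1/2, y = 1/2:
y ∧ x = 1/2 ∧ 1/2 = 1/2
¬(y ∧ x) = ¬1/2 = 1/2
x ∧ y = 1/2 ∧ 1/2 = 1/2
x → (x ∧ y) = 1/2 → 1/2 = 1
y ∧ (x → (x ∧ y)) = 1/2 ∧ 1 = 1/2
¬(y ∧ x) ∨ (y ∧ (x → (x ∧ y))) = 1/2 ∨ 1/2 = 1/2
No assignment yields a value below 1/2, so this is the minimum.

1/2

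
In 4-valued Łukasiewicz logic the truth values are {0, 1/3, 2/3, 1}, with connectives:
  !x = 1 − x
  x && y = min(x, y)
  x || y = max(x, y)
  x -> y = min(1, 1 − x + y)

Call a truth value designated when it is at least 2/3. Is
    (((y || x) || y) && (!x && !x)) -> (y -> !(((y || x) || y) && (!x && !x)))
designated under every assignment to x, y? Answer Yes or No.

No

Counterexample: take x = 0, y = 1.
y || x = 1 || 0 = 1
(y || x) || y = 1 || 1 = 1
!x = !0 = 1
!x = !0 = 1
!x && !x = 1 && 1 = 1
((y || x) || y) && (!x && !x) = 1 && 1 = 1
y || x = 1 || 0 = 1
(y || x) || y = 1 || 1 = 1
!x = !0 = 1
!x = !0 = 1
!x && !x = 1 && 1 = 1
((y || x) || y) && (!x && !x) = 1 && 1 = 1
!(((y || x) || y) && (!x && !x)) = !1 = 0
y -> !(((y || x) || y) && (!x && !x)) = 1 -> 0 = 0
(((y || x) || y) && (!x && !x)) -> (y -> !(((y || x) || y) && (!x && !x))) = 1 -> 0 = 0
This gives 0, which is below 2/3.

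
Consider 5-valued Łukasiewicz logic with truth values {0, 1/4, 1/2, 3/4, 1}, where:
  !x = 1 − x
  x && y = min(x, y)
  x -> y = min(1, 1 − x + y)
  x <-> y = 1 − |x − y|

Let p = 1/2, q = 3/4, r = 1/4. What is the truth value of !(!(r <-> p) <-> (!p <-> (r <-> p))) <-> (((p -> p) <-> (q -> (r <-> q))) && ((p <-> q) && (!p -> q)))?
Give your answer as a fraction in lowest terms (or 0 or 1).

3/4

r <-> p = 1/4 <-> 1/2 = 3/4
!(r <-> p) = !3/4 = 1/4
!p = !1/2 = 1/2
r <-> p = 1/4 <-> 1/2 = 3/4
!p <-> (r <-> p) = 1/2 <-> 3/4 = 3/4
!(r <-> p) <-> (!p <-> (r <-> p)) = 1/4 <-> 3/4 = 1/2
!(!(r <-> p) <-> (!p <-> (r <-> p))) = !1/2 = 1/2
p -> p = 1/2 -> 1/2 = 1
r <-> q = 1/4 <-> 3/4 = 1/2
q -> (r <-> q) = 3/4 -> 1/2 = 3/4
(p -> p) <-> (q -> (r <-> q)) = 1 <-> 3/4 = 3/4
p <-> q = 1/2 <-> 3/4 = 3/4
!p = !1/2 = 1/2
!p -> q = 1/2 -> 3/4 = 1
(p <-> q) && (!p -> q) = 3/4 && 1 = 3/4
((p -> p) <-> (q -> (r <-> q))) && ((p <-> q) && (!p -> q)) = 3/4 && 3/4 = 3/4
!(!(r <-> p) <-> (!p <-> (r <-> p))) <-> (((p -> p) <-> (q -> (r <-> q))) && ((p <-> q) && (!p -> q))) = 1/2 <-> 3/4 = 3/4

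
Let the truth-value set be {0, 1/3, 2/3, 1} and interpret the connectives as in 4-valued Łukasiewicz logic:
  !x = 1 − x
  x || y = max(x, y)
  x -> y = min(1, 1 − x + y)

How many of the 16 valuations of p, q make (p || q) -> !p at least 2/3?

p = 0, q = 0 ↦ 1  ≥
p = 0, q = 1/3 ↦ 1  ≥
p = 0, q = 2/3 ↦ 1  ≥
p = 0, q = 1 ↦ 1  ≥
p = 1/3, q = 0 ↦ 1  ≥
p = 1/3, q = 1/3 ↦ 1  ≥
p = 1/3, q = 2/3 ↦ 1  ≥
p = 1/3, q = 1 ↦ 2/3  ≥
p = 2/3, q = 0 ↦ 2/3  ≥
p = 2/3, q = 1/3 ↦ 2/3  ≥
p = 2/3, q = 2/3 ↦ 2/3  ≥
p = 2/3, q = 1 ↦ 1/3  <
p = 1, q = 0 ↦ 0  <
p = 1, q = 1/3 ↦ 0  <
p = 1, q = 2/3 ↦ 0  <
p = 1, q = 1 ↦ 0  <
So 11 of the 16 assignments meet the threshold.

11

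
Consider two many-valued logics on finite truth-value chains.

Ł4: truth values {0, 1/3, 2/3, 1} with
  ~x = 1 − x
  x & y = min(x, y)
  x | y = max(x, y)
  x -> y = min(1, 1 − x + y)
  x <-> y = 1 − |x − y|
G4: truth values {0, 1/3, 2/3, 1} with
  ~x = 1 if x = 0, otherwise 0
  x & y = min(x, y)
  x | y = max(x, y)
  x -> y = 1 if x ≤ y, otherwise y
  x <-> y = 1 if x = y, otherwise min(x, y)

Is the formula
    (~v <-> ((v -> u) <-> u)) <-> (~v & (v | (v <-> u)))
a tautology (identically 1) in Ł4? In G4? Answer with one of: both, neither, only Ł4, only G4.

neither

In Ł4: at u = 0, v = 0 the value is 0 — not a tautology.
In G4: at u = 0, v = 0 the value is 0 — not a tautology.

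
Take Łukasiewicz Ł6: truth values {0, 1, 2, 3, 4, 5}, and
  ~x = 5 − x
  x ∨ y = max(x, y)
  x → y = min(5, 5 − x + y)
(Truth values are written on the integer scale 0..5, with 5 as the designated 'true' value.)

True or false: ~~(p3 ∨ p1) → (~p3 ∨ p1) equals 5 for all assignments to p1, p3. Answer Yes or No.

Counterexample: take p1 = 0, p3 = 3.
p3 ∨ p1 = 3 ∨ 0 = 3
~(p3 ∨ p1) = ~3 = 2
~~(p3 ∨ p1) = ~2 = 3
~p3 = ~3 = 2
~p3 ∨ p1 = 2 ∨ 0 = 2
~~(p3 ∨ p1) → (~p3 ∨ p1) = 3 → 2 = 4
This gives 4 ≠ 5.

No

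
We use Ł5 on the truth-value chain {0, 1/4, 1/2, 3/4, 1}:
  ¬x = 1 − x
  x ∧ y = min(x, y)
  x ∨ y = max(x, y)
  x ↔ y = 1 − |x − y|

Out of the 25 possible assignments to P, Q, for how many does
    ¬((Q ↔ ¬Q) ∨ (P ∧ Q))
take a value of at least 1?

6

value 1: 6 assignments (counts)
value 3/4: 1 assignment
value 1/2: 9 assignments
value 1/4: 3 assignments
value 0: 6 assignments
So 6 of the 25 assignments meet the threshold.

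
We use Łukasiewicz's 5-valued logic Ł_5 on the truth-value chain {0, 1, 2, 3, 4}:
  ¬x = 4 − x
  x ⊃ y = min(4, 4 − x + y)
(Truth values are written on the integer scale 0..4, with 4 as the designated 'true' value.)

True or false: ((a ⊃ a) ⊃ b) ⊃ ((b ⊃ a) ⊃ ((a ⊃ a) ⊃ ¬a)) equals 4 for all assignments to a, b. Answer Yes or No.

Counterexample: take a = 3, b = 2.
a ⊃ a = 3 ⊃ 3 = 4
(a ⊃ a) ⊃ b = 4 ⊃ 2 = 2
b ⊃ a = 2 ⊃ 3 = 4
a ⊃ a = 3 ⊃ 3 = 4
¬a = ¬3 = 1
(a ⊃ a) ⊃ ¬a = 4 ⊃ 1 = 1
(b ⊃ a) ⊃ ((a ⊃ a) ⊃ ¬a) = 4 ⊃ 1 = 1
((a ⊃ a) ⊃ b) ⊃ ((b ⊃ a) ⊃ ((a ⊃ a) ⊃ ¬a)) = 2 ⊃ 1 = 3
This gives 3 ≠ 4.

No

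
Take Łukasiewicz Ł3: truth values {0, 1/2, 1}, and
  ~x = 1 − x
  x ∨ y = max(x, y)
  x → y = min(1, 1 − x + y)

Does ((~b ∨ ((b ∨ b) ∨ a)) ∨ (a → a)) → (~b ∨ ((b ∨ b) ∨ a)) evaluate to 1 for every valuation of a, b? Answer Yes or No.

Counterexample: take a = 0, b = 1/2.
~b = ~1/2 = 1/2
b ∨ b = 1/2 ∨ 1/2 = 1/2
(b ∨ b) ∨ a = 1/2 ∨ 0 = 1/2
~b ∨ ((b ∨ b) ∨ a) = 1/2 ∨ 1/2 = 1/2
a → a = 0 → 0 = 1
(~b ∨ ((b ∨ b) ∨ a)) ∨ (a → a) = 1/2 ∨ 1 = 1
((~b ∨ ((b ∨ b) ∨ a)) ∨ (a → a)) → (~b ∨ ((b ∨ b) ∨ a)) = 1 → 1/2 = 1/2
This gives 1/2 ≠ 1.

No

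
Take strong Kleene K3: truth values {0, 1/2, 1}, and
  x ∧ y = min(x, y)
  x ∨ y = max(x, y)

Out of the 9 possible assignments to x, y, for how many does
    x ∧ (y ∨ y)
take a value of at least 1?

x = 0, y = 0 ↦ 0  <
x = 0, y = 1/2 ↦ 0  <
x = 0, y = 1 ↦ 0  <
x = 1/2, y = 0 ↦ 0  <
x = 1/2, y = 1/2 ↦ 1/2  <
x = 1/2, y = 1 ↦ 1/2  <
x = 1, y = 0 ↦ 0  <
x = 1, y = 1/2 ↦ 1/2  <
x = 1, y = 1 ↦ 1  ≥
So 1 of the 9 assignments meets the threshold.

1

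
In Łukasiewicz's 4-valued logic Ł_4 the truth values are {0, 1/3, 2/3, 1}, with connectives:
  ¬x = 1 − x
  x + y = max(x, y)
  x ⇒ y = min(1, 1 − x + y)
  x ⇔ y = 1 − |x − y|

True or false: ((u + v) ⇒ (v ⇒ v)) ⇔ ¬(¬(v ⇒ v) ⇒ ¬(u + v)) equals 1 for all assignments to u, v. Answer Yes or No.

No

Counterexample: take u = 0, v = 0.
u + v = 0 + 0 = 0
v ⇒ v = 0 ⇒ 0 = 1
(u + v) ⇒ (v ⇒ v) = 0 ⇒ 1 = 1
¬(v ⇒ v) = ¬1 = 0
¬(u + v) = ¬0 = 1
¬(v ⇒ v) ⇒ ¬(u + v) = 0 ⇒ 1 = 1
¬(¬(v ⇒ v) ⇒ ¬(u + v)) = ¬1 = 0
((u + v) ⇒ (v ⇒ v)) ⇔ ¬(¬(v ⇒ v) ⇒ ¬(u + v)) = 1 ⇔ 0 = 0
This gives 0 ≠ 1.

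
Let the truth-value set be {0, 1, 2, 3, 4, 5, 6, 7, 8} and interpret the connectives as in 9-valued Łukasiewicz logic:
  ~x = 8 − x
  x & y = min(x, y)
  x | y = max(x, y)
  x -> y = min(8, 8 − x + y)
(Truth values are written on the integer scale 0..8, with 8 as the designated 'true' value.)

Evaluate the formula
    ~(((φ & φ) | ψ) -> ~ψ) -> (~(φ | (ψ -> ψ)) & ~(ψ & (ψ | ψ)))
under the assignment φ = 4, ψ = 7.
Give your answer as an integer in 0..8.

2

φ & φ = 4 & 4 = 4
(φ & φ) | ψ = 4 | 7 = 7
~ψ = ~7 = 1
((φ & φ) | ψ) -> ~ψ = 7 -> 1 = 2
~(((φ & φ) | ψ) -> ~ψ) = ~2 = 6
ψ -> ψ = 7 -> 7 = 8
φ | (ψ -> ψ) = 4 | 8 = 8
~(φ | (ψ -> ψ)) = ~8 = 0
ψ | ψ = 7 | 7 = 7
ψ & (ψ | ψ) = 7 & 7 = 7
~(ψ & (ψ | ψ)) = ~7 = 1
~(φ | (ψ -> ψ)) & ~(ψ & (ψ | ψ)) = 0 & 1 = 0
~(((φ & φ) | ψ) -> ~ψ) -> (~(φ | (ψ -> ψ)) & ~(ψ & (ψ | ψ))) = 6 -> 0 = 2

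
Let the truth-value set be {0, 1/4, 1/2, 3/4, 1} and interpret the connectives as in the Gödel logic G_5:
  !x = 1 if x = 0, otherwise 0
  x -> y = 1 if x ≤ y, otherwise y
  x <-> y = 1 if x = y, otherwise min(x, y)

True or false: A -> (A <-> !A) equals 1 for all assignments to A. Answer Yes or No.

No

Counterexample: take A = 1/4.
!A = !1/4 = 0
A <-> !A = 1/4 <-> 0 = 0
A -> (A <-> !A) = 1/4 -> 0 = 0
This gives 0 ≠ 1.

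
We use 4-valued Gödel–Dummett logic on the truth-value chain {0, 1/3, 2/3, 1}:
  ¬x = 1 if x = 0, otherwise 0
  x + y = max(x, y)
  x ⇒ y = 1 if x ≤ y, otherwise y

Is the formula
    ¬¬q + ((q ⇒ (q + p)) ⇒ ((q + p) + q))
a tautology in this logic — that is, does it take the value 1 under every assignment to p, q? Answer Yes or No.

No

Counterexample: take p = 0, q = 0.
¬q = ¬0 = 1
¬¬q = ¬1 = 0
q + p = 0 + 0 = 0
q ⇒ (q + p) = 0 ⇒ 0 = 1
q + p = 0 + 0 = 0
(q + p) + q = 0 + 0 = 0
(q ⇒ (q + p)) ⇒ ((q + p) + q) = 1 ⇒ 0 = 0
¬¬q + ((q ⇒ (q + p)) ⇒ ((q + p) + q)) = 0 + 0 = 0
This gives 0 ≠ 1.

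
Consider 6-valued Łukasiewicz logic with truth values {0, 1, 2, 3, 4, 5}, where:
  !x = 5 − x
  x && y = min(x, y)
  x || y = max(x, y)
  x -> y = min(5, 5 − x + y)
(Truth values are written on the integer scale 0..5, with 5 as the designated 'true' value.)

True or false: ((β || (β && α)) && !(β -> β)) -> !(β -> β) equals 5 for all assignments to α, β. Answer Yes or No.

At α = 4, β = 4, for instance:
β && α = 4 && 4 = 4
β || (β && α) = 4 || 4 = 4
β -> β = 4 -> 4 = 5
!(β -> β) = !5 = 0
(β || (β && α)) && !(β -> β) = 4 && 0 = 0
((β || (β && α)) && !(β -> β)) -> !(β -> β) = 0 -> 0 = 5
and checking the remaining 35 assignments likewise gives ≥ 5 in every case.

Yes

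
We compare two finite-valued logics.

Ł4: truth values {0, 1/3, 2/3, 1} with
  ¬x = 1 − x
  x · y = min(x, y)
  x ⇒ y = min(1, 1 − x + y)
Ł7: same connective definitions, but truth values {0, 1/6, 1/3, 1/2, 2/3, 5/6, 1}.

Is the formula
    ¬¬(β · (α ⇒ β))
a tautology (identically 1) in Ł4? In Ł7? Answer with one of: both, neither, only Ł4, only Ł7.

In Ł4: at α = 0, β = 0 the value is 0 — not a tautology.
In Ł7: at α = 0, β = 0 the value is 0 — not a tautology.

neither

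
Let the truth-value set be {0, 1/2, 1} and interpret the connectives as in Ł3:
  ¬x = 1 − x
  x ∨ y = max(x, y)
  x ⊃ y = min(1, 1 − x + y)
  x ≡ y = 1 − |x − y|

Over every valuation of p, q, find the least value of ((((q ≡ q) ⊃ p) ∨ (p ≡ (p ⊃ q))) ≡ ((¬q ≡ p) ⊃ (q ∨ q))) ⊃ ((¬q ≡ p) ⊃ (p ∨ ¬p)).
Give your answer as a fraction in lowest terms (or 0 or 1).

Take p = 1/2, q = 1/2:
q ≡ q = 1/2 ≡ 1/2 = 1
(q ≡ q) ⊃ p = 1 ⊃ 1/2 = 1/2
p ⊃ q = 1/2 ⊃ 1/2 = 1
p ≡ (p ⊃ q) = 1/2 ≡ 1 = 1/2
((q ≡ q) ⊃ p) ∨ (p ≡ (p ⊃ q)) = 1/2 ∨ 1/2 = 1/2
¬q = ¬1/2 = 1/2
¬q ≡ p = 1/2 ≡ 1/2 = 1
q ∨ q = 1/2 ∨ 1/2 = 1/2
(¬q ≡ p) ⊃ (q ∨ q) = 1 ⊃ 1/2 = 1/2
(((q ≡ q) ⊃ p) ∨ (p ≡ (p ⊃ q))) ≡ ((¬q ≡ p) ⊃ (q ∨ q)) = 1/2 ≡ 1/2 = 1
¬q = ¬1/2 = 1/2
¬q ≡ p = 1/2 ≡ 1/2 = 1
¬p = ¬1/2 = 1/2
p ∨ ¬p = 1/2 ∨ 1/2 = 1/2
(¬q ≡ p) ⊃ (p ∨ ¬p) = 1 ⊃ 1/2 = 1/2
((((q ≡ q) ⊃ p) ∨ (p ≡ (p ⊃ q))) ≡ ((¬q ≡ p) ⊃ (q ∨ q))) ⊃ ((¬q ≡ p) ⊃ (p ∨ ¬p)) = 1 ⊃ 1/2 = 1/2
No assignment yields a value below 1/2, so this is the minimum.

1/2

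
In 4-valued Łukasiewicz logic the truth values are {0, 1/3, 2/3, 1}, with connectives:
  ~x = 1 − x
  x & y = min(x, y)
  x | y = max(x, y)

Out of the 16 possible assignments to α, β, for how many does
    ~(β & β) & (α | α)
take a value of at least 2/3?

α = 0, β = 0 ↦ 0  <
α = 0, β = 1/3 ↦ 0  <
α = 0, β = 2/3 ↦ 0  <
α = 0, β = 1 ↦ 0  <
α = 1/3, β = 0 ↦ 1/3  <
α = 1/3, β = 1/3 ↦ 1/3  <
α = 1/3, β = 2/3 ↦ 1/3  <
α = 1/3, β = 1 ↦ 0  <
α = 2/3, β = 0 ↦ 2/3  ≥
α = 2/3, β = 1/3 ↦ 2/3  ≥
α = 2/3, β = 2/3 ↦ 1/3  <
α = 2/3, β = 1 ↦ 0  <
α = 1, β = 0 ↦ 1  ≥
α = 1, β = 1/3 ↦ 2/3  ≥
α = 1, β = 2/3 ↦ 1/3  <
α = 1, β = 1 ↦ 0  <
So 4 of the 16 assignments meet the threshold.

4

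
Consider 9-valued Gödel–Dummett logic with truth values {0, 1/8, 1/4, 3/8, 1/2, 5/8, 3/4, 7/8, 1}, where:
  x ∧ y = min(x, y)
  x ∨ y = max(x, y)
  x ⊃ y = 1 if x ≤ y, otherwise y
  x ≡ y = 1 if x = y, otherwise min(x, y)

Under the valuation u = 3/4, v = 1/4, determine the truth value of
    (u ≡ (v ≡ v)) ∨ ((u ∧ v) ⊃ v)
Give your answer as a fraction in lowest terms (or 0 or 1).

1

v ≡ v = 1/4 ≡ 1/4 = 1
u ≡ (v ≡ v) = 3/4 ≡ 1 = 3/4
u ∧ v = 3/4 ∧ 1/4 = 1/4
(u ∧ v) ⊃ v = 1/4 ⊃ 1/4 = 1
(u ≡ (v ≡ v)) ∨ ((u ∧ v) ⊃ v) = 3/4 ∨ 1 = 1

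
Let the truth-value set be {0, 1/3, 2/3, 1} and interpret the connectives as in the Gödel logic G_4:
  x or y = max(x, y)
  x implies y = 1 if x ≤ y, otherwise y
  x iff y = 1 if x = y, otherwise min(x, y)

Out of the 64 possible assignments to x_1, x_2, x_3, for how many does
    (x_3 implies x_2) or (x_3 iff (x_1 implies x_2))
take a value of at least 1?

value 1: 46 assignments (counts)
value 2/3: 4 assignments
value 1/3: 5 assignments
value 0: 9 assignments
So 46 of the 64 assignments meet the threshold.

46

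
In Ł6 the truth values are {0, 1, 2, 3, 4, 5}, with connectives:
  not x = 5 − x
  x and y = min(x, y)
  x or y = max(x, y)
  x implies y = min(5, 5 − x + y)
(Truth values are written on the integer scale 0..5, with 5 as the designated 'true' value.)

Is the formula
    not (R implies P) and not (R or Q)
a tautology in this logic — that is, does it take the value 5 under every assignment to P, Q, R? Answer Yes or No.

Counterexample: take P = 0, Q = 0, R = 0.
R implies P = 0 implies 0 = 5
not (R implies P) = not 5 = 0
R or Q = 0 or 0 = 0
not (R or Q) = not 0 = 5
not (R implies P) and not (R or Q) = 0 and 5 = 0
This gives 0 ≠ 5.

No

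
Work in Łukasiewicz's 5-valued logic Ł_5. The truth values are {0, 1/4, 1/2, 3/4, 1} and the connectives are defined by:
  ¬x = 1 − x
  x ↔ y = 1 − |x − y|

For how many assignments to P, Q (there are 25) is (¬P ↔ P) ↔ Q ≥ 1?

5

value 1: 5 assignments (counts)
value 3/4: 7 assignments
value 1/2: 7 assignments
value 1/4: 3 assignments
value 0: 3 assignments
So 5 of the 25 assignments meet the threshold.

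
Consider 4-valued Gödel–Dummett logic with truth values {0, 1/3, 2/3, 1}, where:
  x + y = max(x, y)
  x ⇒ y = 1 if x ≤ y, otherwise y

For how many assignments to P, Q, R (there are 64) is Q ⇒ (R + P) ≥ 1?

value 1: 50 assignments (counts)
value 2/3: 5 assignments
value 1/3: 6 assignments
value 0: 3 assignments
So 50 of the 64 assignments meet the threshold.

50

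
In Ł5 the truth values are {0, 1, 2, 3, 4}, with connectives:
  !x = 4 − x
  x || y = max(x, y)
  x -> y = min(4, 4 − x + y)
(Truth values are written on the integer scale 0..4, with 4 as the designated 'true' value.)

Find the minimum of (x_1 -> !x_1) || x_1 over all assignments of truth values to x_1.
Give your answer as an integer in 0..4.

Take x_1 = 3:
!x_1 = !3 = 1
x_1 -> !x_1 = 3 -> 1 = 2
(x_1 -> !x_1) || x_1 = 2 || 3 = 3
No assignment yields a value below 3, so this is the minimum.

3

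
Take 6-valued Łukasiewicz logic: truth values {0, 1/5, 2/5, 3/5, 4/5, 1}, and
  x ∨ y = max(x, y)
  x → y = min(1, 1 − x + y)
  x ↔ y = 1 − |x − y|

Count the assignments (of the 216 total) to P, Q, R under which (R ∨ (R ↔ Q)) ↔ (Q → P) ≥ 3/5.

189

value 1: 61 assignments (counts)
value 4/5: 81 assignments (counts)
value 3/5: 47 assignments (counts)
value 2/5: 17 assignments
value 1/5: 8 assignments
value 0: 2 assignments
So 189 of the 216 assignments meet the threshold.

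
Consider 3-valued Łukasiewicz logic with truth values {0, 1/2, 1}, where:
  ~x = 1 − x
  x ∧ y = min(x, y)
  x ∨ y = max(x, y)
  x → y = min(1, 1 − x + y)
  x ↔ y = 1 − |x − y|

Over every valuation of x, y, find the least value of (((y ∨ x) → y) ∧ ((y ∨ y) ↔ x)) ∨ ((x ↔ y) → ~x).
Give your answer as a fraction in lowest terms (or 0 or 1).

Take x = 1, y = 1/2:
y ∨ x = 1/2 ∨ 1 = 1
(y ∨ x) → y = 1 → 1/2 = 1/2
y ∨ y = 1/2 ∨ 1/2 = 1/2
(y ∨ y) ↔ x = 1/2 ↔ 1 = 1/2
((y ∨ x) → y) ∧ ((y ∨ y) ↔ x) = 1/2 ∧ 1/2 = 1/2
x ↔ y = 1 ↔ 1/2 = 1/2
~x = ~1 = 0
(x ↔ y) → ~x = 1/2 → 0 = 1/2
(((y ∨ x) → y) ∧ ((y ∨ y) ↔ x)) ∨ ((x ↔ y) → ~x) = 1/2 ∨ 1/2 = 1/2
No assignment yields a value below 1/2, so this is the minimum.

1/2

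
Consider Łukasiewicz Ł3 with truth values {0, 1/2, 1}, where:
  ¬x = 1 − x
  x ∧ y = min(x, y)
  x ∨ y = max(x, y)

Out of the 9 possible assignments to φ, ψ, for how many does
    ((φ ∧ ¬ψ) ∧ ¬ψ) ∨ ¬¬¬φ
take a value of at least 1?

4

φ = 0, ψ = 0 ↦ 1  ≥
φ = 0, ψ = 1/2 ↦ 1  ≥
φ = 0, ψ = 1 ↦ 1  ≥
φ = 1/2, ψ = 0 ↦ 1/2  <
φ = 1/2, ψ = 1/2 ↦ 1/2  <
φ = 1/2, ψ = 1 ↦ 1/2  <
φ = 1, ψ = 0 ↦ 1  ≥
φ = 1, ψ = 1/2 ↦ 1/2  <
φ = 1, ψ = 1 ↦ 0  <
So 4 of the 9 assignments meet the threshold.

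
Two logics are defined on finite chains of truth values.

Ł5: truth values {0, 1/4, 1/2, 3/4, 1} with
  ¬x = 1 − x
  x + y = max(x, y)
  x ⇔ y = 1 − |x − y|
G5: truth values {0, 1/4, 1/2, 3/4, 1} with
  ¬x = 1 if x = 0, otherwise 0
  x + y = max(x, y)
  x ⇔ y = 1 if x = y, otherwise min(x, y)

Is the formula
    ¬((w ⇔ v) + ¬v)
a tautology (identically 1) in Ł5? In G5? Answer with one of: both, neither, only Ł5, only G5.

neither

In Ł5: at v = 0, w = 0 the value is 0 — not a tautology.
In G5: at v = 0, w = 0 the value is 0 — not a tautology.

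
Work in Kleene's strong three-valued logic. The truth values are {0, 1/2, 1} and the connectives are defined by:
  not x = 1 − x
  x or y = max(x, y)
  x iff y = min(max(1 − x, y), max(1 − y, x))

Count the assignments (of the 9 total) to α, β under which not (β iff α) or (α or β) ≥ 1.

α = 0, β = 0 ↦ 0  <
α = 0, β = 1/2 ↦ 1/2  <
α = 0, β = 1 ↦ 1  ≥
α = 1/2, β = 0 ↦ 1/2  <
α = 1/2, β = 1/2 ↦ 1/2  <
α = 1/2, β = 1 ↦ 1  ≥
α = 1, β = 0 ↦ 1  ≥
α = 1, β = 1/2 ↦ 1  ≥
α = 1, β = 1 ↦ 1  ≥
So 5 of the 9 assignments meet the threshold.

5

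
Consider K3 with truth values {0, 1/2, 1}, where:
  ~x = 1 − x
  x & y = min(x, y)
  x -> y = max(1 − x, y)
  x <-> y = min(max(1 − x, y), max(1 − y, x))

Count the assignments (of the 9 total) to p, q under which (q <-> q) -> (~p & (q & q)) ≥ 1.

p = 0, q = 0 ↦ 0  <
p = 0, q = 1/2 ↦ 1/2  <
p = 0, q = 1 ↦ 1  ≥
p = 1/2, q = 0 ↦ 0  <
p = 1/2, q = 1/2 ↦ 1/2  <
p = 1/2, q = 1 ↦ 1/2  <
p = 1, q = 0 ↦ 0  <
p = 1, q = 1/2 ↦ 1/2  <
p = 1, q = 1 ↦ 0  <
So 1 of the 9 assignments meets the threshold.

1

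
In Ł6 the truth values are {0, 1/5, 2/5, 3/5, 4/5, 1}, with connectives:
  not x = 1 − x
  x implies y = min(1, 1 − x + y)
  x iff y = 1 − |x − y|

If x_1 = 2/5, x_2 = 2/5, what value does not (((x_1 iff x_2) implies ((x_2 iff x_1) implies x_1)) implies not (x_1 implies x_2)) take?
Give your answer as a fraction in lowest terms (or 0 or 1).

x_1 iff x_2 = 2/5 iff 2/5 = 1
x_2 iff x_1 = 2/5 iff 2/5 = 1
(x_2 iff x_1) implies x_1 = 1 implies 2/5 = 2/5
(x_1 iff x_2) implies ((x_2 iff x_1) implies x_1) = 1 implies 2/5 = 2/5
x_1 implies x_2 = 2/5 implies 2/5 = 1
not (x_1 implies x_2) = not 1 = 0
((x_1 iff x_2) implies ((x_2 iff x_1) implies x_1)) implies not (x_1 implies x_2) = 2/5 implies 0 = 3/5
not (((x_1 iff x_2) implies ((x_2 iff x_1) implies x_1)) implies not (x_1 implies x_2)) = not 3/5 = 2/5

2/5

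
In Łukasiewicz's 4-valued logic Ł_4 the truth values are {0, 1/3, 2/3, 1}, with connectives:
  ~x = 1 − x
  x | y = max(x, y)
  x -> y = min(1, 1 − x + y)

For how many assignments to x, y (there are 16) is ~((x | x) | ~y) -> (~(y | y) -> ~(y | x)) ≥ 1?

x = 0, y = 0 ↦ 1  ≥
x = 0, y = 1/3 ↦ 1  ≥
x = 0, y = 2/3 ↦ 1  ≥
x = 0, y = 1 ↦ 1  ≥
x = 1/3, y = 0 ↦ 1  ≥
x = 1/3, y = 1/3 ↦ 1  ≥
x = 1/3, y = 2/3 ↦ 1  ≥
x = 1/3, y = 1 ↦ 1  ≥
x = 2/3, y = 0 ↦ 1  ≥
x = 2/3, y = 1/3 ↦ 1  ≥
x = 2/3, y = 2/3 ↦ 1  ≥
x = 2/3, y = 1 ↦ 1  ≥
x = 1, y = 0 ↦ 1  ≥
x = 1, y = 1/3 ↦ 1  ≥
x = 1, y = 2/3 ↦ 1  ≥
x = 1, y = 1 ↦ 1  ≥
So 16 of the 16 assignments meet the threshold.

16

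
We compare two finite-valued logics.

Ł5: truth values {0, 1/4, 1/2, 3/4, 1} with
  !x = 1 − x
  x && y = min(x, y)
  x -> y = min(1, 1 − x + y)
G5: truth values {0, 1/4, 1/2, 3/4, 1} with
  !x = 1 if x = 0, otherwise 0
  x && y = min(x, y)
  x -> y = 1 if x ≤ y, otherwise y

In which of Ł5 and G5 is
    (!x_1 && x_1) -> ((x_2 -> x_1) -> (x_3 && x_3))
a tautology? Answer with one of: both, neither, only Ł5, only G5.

In Ł5: at x_1 = 1/4, x_2 = 0, x_3 = 0 the value is 3/4 — not a tautology.
In G5: every assignment gives 1 — tautology.

only G5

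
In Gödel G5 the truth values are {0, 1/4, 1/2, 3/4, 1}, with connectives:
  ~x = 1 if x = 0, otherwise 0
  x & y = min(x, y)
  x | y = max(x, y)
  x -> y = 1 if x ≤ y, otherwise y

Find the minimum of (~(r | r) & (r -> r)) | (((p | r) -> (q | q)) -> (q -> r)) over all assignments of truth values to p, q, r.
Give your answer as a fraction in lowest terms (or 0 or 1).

1/4

Take p = 0, q = 1/2, r = 1/4:
r | r = 1/4 | 1/4 = 1/4
~(r | r) = ~1/4 = 0
r -> r = 1/4 -> 1/4 = 1
~(r | r) & (r -> r) = 0 & 1 = 0
p | r = 0 | 1/4 = 1/4
q | q = 1/2 | 1/2 = 1/2
(p | r) -> (q | q) = 1/4 -> 1/2 = 1
q -> r = 1/2 -> 1/4 = 1/4
((p | r) -> (q | q)) -> (q -> r) = 1 -> 1/4 = 1/4
(~(r | r) & (r -> r)) | (((p | r) -> (q | q)) -> (q -> r)) = 0 | 1/4 = 1/4
No assignment yields a value below 1/4, so this is the minimum.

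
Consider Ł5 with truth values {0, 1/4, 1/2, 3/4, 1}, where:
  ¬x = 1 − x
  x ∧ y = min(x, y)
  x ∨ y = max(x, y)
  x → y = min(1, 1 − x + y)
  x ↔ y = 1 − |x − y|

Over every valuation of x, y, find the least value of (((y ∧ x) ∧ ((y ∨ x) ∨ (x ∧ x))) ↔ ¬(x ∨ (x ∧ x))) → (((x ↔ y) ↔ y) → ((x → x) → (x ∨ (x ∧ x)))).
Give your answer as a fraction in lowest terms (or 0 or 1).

1/2

Take x = 1/2, y = 3/4:
y ∧ x = 3/4 ∧ 1/2 = 1/2
y ∨ x = 3/4 ∨ 1/2 = 3/4
x ∧ x = 1/2 ∧ 1/2 = 1/2
(y ∨ x) ∨ (x ∧ x) = 3/4 ∨ 1/2 = 3/4
(y ∧ x) ∧ ((y ∨ x) ∨ (x ∧ x)) = 1/2 ∧ 3/4 = 1/2
x ∧ x = 1/2 ∧ 1/2 = 1/2
x ∨ (x ∧ x) = 1/2 ∨ 1/2 = 1/2
¬(x ∨ (x ∧ x)) = ¬1/2 = 1/2
((y ∧ x) ∧ ((y ∨ x) ∨ (x ∧ x))) ↔ ¬(x ∨ (x ∧ x)) = 1/2 ↔ 1/2 = 1
x ↔ y = 1/2 ↔ 3/4 = 3/4
(x ↔ y) ↔ y = 3/4 ↔ 3/4 = 1
x → x = 1/2 → 1/2 = 1
x ∧ x = 1/2 ∧ 1/2 = 1/2
x ∨ (x ∧ x) = 1/2 ∨ 1/2 = 1/2
(x → x) → (x ∨ (x ∧ x)) = 1 → 1/2 = 1/2
((x ↔ y) ↔ y) → ((x → x) → (x ∨ (x ∧ x))) = 1 → 1/2 = 1/2
(((y ∧ x) ∧ ((y ∨ x) ∨ (x ∧ x))) ↔ ¬(x ∨ (x ∧ x))) → (((x ↔ y) ↔ y) → ((x → x) → (x ∨ (x ∧ x)))) = 1 → 1/2 = 1/2
No assignment yields a value below 1/2, so this is the minimum.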